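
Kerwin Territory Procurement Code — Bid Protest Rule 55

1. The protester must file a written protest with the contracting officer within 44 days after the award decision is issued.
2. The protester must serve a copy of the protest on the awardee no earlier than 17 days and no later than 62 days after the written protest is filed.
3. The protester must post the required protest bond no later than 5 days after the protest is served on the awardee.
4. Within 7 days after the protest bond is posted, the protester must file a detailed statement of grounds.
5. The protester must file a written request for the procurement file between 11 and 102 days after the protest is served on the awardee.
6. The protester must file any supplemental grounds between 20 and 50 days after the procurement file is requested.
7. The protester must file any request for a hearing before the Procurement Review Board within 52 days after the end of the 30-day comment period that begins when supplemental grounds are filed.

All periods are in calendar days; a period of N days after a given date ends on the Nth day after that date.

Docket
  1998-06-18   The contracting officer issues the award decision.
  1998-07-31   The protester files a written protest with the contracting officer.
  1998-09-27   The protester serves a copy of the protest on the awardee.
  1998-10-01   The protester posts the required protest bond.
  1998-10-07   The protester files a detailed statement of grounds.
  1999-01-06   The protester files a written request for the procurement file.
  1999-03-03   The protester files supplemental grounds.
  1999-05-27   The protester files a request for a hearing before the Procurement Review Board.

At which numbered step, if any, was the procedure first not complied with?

Step 6

(1) due by 1998-06-18 + 44 days = 1998-08-01; completed 1998-07-31, before the deadline.
(2) the permitted window runs from 1998-07-31 + 17 = 1998-08-17 to 1998-07-31 + 62 = 1998-10-01; done 1998-09-27 — within the window.
(3) due by 1998-09-27 + 5 days = 1998-10-02; completed 1998-10-01, before the deadline.
(4) due by 1998-10-01 + 7 days = 1998-10-08; 1998-10-07 is within that limit.
(5) the permitted window runs from 1998-09-27 + 11 = 1998-10-08 to 1998-09-27 + 102 = 1999-01-07; 1999-01-06 falls inside that range.
(6) the permitted window runs from 1999-01-06 + 20 = 1999-01-26 to 1999-01-06 + 50 = 1999-02-25; done 1999-03-03 — 6 days after the window closed.
That is the first point of non-compliance.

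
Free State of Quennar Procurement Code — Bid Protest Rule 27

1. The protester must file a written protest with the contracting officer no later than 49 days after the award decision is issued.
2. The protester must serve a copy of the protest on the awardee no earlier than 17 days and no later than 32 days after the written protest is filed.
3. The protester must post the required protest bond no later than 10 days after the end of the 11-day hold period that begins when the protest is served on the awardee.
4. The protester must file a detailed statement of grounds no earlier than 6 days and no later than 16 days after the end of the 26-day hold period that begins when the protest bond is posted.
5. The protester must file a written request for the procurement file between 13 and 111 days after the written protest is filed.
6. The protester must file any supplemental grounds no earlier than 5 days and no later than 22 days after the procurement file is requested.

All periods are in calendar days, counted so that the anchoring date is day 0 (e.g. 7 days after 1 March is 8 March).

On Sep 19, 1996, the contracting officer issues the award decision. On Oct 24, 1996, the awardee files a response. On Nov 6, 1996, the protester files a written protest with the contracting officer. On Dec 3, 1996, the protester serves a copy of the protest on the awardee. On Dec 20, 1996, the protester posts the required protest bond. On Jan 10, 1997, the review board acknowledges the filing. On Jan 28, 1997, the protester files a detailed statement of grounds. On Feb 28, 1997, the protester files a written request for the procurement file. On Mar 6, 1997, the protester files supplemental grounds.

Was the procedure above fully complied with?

Step 1 — counting 49 days from Sep 19, 1996 (when the award decision is issued) gives a deadline of Nov 7, 1996; Nov 6, 1996 is within that limit.
Step 2 — 17 and 32 days from Nov 6, 1996 (when the written protest is filed) are Nov 23, 1996 and Dec 8, 1996 respectively; Dec 3, 1996 falls inside that range.
Step 3 — counting 10 days from Dec 14, 1996 (end of the 11-day hold period, which began when the protest is served on the awardee on Dec 3, 1996) gives a deadline of Dec 24, 1996; completed Dec 20, 1996, before the deadline.
Step 4 — 6 and 16 days from Jan 15, 1997 (end of the 26-day hold period, which began when the protest bond is posted on Dec 20, 1996) are Jan 21, 1997 and Jan 31, 1997 respectively; done Jan 28, 1997 — within the window.
Step 5 — 13 and 111 days from Nov 6, 1996 (when the written protest is filed) are Nov 19, 1996 and Feb 25, 1997 respectively; Feb 28, 1997 is 3 days past the end of the window.
The analysis stops there.

No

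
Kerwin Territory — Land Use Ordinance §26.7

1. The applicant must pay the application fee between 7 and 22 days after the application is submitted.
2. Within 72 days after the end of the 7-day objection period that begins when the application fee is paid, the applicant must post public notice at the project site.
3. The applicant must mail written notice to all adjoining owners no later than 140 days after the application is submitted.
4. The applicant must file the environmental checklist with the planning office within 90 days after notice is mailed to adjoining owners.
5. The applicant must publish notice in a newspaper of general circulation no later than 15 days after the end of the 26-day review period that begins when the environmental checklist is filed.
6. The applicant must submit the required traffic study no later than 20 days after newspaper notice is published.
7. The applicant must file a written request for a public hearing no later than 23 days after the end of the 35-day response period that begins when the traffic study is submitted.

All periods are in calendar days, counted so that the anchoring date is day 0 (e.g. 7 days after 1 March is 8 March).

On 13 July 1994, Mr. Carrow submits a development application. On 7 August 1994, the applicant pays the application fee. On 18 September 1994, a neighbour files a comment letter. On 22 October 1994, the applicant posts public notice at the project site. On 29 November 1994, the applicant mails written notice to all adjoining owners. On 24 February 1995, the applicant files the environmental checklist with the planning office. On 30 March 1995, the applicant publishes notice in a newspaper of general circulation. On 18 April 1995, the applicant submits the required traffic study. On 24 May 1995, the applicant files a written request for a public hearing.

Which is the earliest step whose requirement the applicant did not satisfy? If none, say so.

Step 1

(1) the permitted window runs from 13 July 1994 + 7 = 20 July 1994 to 13 July 1994 + 22 = 4 August 1994; 7 August 1994 is 3 days past the end of the window.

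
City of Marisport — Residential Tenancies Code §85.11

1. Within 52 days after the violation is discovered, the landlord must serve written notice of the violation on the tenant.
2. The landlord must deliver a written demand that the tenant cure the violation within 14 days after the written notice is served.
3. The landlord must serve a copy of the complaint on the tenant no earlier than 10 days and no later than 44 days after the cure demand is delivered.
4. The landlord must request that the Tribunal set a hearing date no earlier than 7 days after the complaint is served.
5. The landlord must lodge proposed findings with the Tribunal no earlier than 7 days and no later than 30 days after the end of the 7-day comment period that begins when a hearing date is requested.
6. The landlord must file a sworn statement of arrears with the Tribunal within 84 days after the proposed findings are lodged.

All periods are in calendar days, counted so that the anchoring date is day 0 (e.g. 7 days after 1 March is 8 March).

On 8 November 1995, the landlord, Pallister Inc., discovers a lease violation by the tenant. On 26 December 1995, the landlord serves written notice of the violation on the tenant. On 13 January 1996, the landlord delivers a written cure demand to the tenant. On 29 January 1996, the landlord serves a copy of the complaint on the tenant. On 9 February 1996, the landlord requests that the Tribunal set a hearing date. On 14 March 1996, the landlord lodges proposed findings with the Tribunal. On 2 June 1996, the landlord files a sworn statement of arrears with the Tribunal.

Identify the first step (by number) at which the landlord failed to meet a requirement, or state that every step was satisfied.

Step 1 — counting 52 days from 8 November 1995 (when the violation is discovered) gives a deadline of 30 December 1995; 26 December 1995 is within that limit.
Step 2 — counting 14 days from 26 December 1995 (when the written notice is served) gives a deadline of 9 January 1996; done 13 January 1996 — 4 days late.
Later steps need not be reached.

Step 2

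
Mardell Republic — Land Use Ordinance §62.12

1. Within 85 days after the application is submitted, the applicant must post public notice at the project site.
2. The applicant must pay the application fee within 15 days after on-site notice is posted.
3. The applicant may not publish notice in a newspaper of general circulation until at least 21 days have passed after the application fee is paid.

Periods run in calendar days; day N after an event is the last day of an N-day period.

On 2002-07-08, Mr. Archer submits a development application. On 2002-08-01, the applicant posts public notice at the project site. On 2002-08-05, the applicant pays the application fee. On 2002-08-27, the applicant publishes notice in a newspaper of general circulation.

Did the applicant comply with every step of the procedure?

(1) due by 2002-07-08 + 85 days = 2002-10-01; 2002-08-01 is within that limit.
(2) due by 2002-08-01 + 15 days = 2002-08-16; 2002-08-05 is within that limit.
(3) permitted from 2002-08-05 + 21 days = 2002-08-26 onward; done 2002-08-27 — permitted.

Yes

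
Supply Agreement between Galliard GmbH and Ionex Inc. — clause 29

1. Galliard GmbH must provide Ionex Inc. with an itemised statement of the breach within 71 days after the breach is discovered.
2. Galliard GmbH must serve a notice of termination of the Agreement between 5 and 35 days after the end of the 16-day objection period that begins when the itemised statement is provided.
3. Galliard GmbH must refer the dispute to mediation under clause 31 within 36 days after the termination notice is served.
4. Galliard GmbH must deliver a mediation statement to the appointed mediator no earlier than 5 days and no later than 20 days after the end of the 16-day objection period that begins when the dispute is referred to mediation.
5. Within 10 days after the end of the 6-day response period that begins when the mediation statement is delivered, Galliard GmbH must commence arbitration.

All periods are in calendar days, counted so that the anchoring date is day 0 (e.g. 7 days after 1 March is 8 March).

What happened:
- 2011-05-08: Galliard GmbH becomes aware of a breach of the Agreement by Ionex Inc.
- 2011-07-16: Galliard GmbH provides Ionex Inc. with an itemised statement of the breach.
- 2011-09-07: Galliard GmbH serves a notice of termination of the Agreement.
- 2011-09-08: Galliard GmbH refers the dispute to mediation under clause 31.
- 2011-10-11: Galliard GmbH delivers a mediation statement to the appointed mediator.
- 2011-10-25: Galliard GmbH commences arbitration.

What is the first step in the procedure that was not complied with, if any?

(1) due by 2011-05-08 + 71 days = 2011-07-18; 2011-07-16 is within that limit.
(2) the permitted window runs from 2011-08-01 + 5 = 2011-08-06 to 2011-08-01 + 35 = 2011-09-05; done 2011-09-07 — 2 days after the window closed.

Step 2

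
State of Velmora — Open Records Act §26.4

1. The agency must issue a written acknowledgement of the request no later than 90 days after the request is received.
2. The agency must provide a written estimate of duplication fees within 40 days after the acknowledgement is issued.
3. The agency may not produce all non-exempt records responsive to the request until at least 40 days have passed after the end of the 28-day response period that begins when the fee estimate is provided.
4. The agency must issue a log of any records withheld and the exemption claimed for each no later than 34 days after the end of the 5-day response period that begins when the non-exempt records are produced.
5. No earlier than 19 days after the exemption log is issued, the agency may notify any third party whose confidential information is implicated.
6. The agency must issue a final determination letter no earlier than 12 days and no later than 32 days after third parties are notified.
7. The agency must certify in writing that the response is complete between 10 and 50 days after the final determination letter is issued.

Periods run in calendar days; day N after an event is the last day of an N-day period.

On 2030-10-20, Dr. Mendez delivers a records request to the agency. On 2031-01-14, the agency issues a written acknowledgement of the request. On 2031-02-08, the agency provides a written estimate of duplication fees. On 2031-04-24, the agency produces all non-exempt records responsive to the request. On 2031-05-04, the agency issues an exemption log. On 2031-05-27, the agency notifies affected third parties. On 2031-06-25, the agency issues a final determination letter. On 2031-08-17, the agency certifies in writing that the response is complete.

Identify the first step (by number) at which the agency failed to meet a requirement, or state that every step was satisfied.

Step 7

(1) due by 2030-10-20 + 90 days = 2031-01-18; 2031-01-14 is within that limit.
(2) due by 2031-01-14 + 40 days = 2031-02-23; done 2031-02-08 — timely.
(3) permitted from 2031-03-08 + 40 days = 2031-04-17 onward; 2031-04-24 is on or after that date.
(4) due by 2031-04-29 + 34 days = 2031-06-02; 2031-05-04 is within that limit.
(5) permitted from 2031-05-04 + 19 days = 2031-05-23 onward; done 2031-05-27 — permitted.
(6) the permitted window runs from 2031-05-27 + 12 = 2031-06-08 to 2031-05-27 + 32 = 2031-06-28; done 2031-06-25 — within the window.
(7) the permitted window runs from 2031-06-25 + 10 = 2031-07-05 to 2031-06-25 + 50 = 2031-08-14; done 2031-08-17 — 3 days after the window closed.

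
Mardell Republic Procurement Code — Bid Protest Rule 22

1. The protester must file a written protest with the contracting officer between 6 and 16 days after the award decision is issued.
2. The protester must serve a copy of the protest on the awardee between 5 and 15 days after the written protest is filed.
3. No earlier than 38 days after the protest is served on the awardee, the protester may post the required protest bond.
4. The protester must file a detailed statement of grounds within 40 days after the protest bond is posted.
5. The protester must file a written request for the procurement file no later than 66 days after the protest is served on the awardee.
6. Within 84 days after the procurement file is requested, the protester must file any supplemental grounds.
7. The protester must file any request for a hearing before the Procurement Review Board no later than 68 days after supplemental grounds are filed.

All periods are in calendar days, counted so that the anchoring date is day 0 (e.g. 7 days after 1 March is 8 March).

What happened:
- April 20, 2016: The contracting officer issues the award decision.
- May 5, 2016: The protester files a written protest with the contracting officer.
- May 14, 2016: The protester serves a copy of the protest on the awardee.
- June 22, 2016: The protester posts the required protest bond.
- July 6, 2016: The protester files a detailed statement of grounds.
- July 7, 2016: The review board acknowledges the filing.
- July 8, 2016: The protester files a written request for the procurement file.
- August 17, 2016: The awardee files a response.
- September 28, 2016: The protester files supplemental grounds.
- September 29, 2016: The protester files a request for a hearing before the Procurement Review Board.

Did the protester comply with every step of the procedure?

Step 1: the window is 6–16 days after April 20, 2016 (when the award decision is issued), so April 26, 2016 through May 6, 2016; done May 5, 2016 — within the window.
Step 2: the window is 5–15 days after May 5, 2016 (when the written protest is filed), so May 10, 2016 through May 20, 2016; done May 14, 2016 — within the window.
Step 3: the earliest permitted date is 38 days after May 14, 2016 (when the protest is served on the awardee), i.e. June 21, 2016; done June 22, 2016 — permitted.
Step 4: 40 days after June 22, 2016 (when the protest bond is posted) is August 1, 2016; July 6, 2016 is within that limit.
Step 5: 66 days after May 14, 2016 (when the protest is served on the awardee) is July 19, 2016; July 8, 2016 is within that limit.
Step 6: 84 days after July 8, 2016 (when the procurement file is requested) is September 30, 2016; completed September 28, 2016, before the deadline.
Step 7: 68 days after September 28, 2016 (when supplemental grounds are filed) is December 5, 2016; September 29, 2016 is within that limit.

Yes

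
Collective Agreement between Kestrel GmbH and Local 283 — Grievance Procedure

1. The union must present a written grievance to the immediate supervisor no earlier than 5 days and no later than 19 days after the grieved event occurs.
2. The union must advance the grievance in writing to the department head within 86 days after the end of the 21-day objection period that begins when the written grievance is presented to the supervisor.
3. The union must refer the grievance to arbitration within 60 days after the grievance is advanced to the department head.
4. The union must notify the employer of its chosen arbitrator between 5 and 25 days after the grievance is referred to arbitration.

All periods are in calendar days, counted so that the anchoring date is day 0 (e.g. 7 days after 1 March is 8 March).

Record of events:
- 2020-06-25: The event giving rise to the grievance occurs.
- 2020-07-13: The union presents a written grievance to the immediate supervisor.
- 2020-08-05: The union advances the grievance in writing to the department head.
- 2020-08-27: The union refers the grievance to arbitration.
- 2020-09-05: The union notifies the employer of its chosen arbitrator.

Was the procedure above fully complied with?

Step 1: the window is 5–19 days after 2020-06-25 (when the grieved event occurs), so 2020-06-30 through 2020-07-14; 2020-07-13 falls inside that range.
Step 2: 86 days after 2020-08-03 (end of the 21-day objection period, which began when the written grievance is presented to the supervisor on 2020-07-13) is 2020-10-28; done 2020-08-05 — timely.
Step 3: 60 days after 2020-08-05 (when the grievance is advanced to the department head) is 2020-10-04; completed 2020-08-27, before the deadline.
Step 4: the window is 5–25 days after 2020-08-27 (when the grievance is referred to arbitration), so 2020-09-01 through 2020-09-21; done 2020-09-05, which is between those dates.

Yes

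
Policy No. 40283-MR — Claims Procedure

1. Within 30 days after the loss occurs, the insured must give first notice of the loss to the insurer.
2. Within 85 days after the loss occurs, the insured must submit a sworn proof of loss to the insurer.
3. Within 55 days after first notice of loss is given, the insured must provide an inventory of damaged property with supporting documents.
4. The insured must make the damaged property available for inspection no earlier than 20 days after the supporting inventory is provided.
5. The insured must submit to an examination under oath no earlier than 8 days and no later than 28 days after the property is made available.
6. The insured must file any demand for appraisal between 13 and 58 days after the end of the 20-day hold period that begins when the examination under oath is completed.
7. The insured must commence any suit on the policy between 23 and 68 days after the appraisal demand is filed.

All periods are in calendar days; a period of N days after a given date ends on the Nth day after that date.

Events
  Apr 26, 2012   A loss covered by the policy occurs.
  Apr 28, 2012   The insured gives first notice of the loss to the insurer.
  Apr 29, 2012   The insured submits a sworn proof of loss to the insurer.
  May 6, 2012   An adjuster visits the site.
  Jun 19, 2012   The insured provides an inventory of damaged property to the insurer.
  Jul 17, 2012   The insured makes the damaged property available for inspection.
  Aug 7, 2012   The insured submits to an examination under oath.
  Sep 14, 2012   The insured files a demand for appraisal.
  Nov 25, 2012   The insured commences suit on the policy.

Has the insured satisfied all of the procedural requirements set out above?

No

(1) due by Apr 26, 2012 + 30 days = May 26, 2012; Apr 28, 2012 is within that limit.
(2) due by Apr 26, 2012 + 85 days = Jul 20, 2012; Apr 29, 2012 is within that limit.
(3) due by Apr 28, 2012 + 55 days = Jun 22, 2012; done Jun 19, 2012 — timely.
(4) permitted from Jun 19, 2012 + 20 days = Jul 9, 2012 onward; done Jul 17, 2012, after the minimum wait.
(5) the permitted window runs from Jul 17, 2012 + 8 = Jul 25, 2012 to Jul 17, 2012 + 28 = Aug 14, 2012; done Aug 7, 2012 — within the window.
(6) the permitted window runs from Aug 27, 2012 + 13 = Sep 9, 2012 to Aug 27, 2012 + 58 = Oct 24, 2012; done Sep 14, 2012 — within the window.
(7) the permitted window runs from Sep 14, 2012 + 23 = Oct 7, 2012 to Sep 14, 2012 + 68 = Nov 21, 2012; Nov 25, 2012 is 4 days past the end of the window.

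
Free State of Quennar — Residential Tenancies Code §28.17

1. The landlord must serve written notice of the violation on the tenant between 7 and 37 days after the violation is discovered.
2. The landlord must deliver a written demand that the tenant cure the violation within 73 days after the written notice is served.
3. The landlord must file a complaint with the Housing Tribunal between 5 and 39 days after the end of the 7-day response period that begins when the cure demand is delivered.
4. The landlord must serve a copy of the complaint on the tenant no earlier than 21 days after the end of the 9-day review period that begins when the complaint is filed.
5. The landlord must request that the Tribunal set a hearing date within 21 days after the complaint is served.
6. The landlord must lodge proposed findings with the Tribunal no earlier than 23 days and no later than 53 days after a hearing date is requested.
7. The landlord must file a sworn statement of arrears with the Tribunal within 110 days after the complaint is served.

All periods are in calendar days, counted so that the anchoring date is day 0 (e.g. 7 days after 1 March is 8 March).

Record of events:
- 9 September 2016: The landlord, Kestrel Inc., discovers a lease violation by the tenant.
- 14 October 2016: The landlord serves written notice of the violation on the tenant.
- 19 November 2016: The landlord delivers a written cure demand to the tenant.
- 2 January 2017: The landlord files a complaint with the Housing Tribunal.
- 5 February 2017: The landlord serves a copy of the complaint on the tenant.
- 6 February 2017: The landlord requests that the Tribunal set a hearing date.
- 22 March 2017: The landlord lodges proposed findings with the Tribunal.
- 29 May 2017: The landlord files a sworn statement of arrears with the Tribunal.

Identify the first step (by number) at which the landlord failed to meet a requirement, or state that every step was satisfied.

(1) the permitted window runs from 9 September 2016 + 7 = 16 September 2016 to 9 September 2016 + 37 = 16 October 2016; done 14 October 2016 — within the window.
(2) due by 14 October 2016 + 73 days = 26 December 2016; 19 November 2016 is within that limit.
(3) the permitted window runs from 26 November 2016 + 5 = 1 December 2016 to 26 November 2016 + 39 = 4 January 2017; done 2 January 2017 — within the window.
(4) permitted from 11 January 2017 + 21 days = 1 February 2017 onward; 5 February 2017 is on or after that date.
(5) due by 5 February 2017 + 21 days = 26 February 2017; done 6 February 2017 — timely.
(6) the permitted window runs from 6 February 2017 + 23 = 1 March 2017 to 6 February 2017 + 53 = 31 March 2017; 22 March 2017 falls inside that range.
(7) due by 5 February 2017 + 110 days = 26 May 2017; done 29 May 2017 — 3 days late.

Step 7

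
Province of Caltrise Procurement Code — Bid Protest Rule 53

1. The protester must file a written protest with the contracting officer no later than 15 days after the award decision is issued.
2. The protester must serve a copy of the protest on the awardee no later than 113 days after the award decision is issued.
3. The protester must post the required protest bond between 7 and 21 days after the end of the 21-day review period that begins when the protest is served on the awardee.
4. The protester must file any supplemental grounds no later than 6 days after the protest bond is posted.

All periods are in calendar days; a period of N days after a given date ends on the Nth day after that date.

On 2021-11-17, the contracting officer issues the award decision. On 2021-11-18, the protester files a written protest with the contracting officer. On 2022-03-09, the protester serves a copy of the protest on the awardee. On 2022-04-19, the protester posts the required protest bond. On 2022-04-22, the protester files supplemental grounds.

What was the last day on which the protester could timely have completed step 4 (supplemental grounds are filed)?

Step 4 runs from 2022-04-19, when the protest bond is posted. 6 days after 2022-04-19 is 2022-04-25.

2022-04-25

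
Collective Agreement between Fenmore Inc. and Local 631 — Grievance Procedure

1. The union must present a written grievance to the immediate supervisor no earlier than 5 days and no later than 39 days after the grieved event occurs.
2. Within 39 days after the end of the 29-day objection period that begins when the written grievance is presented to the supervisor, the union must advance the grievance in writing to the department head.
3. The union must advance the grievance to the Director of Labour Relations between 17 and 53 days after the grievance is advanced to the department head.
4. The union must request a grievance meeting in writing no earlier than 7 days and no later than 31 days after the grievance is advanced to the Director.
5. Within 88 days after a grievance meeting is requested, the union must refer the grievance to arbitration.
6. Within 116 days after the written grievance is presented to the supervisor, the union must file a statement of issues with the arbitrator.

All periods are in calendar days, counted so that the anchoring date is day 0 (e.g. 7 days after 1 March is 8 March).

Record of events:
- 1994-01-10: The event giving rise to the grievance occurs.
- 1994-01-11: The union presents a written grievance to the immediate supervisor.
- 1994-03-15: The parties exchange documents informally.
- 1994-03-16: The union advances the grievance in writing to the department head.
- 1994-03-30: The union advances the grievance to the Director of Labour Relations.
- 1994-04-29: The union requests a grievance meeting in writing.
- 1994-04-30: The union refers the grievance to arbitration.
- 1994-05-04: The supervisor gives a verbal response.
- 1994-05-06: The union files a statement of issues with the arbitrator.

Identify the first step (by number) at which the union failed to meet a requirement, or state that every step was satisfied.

Step 1: the window is 5–39 days after 1994-01-10 (when the grieved event occurs), so 1994-01-15 through 1994-02-18; done 1994-01-11 — 4 days before the window opened.
No need to go further; step 1 was not satisfied.

Step 1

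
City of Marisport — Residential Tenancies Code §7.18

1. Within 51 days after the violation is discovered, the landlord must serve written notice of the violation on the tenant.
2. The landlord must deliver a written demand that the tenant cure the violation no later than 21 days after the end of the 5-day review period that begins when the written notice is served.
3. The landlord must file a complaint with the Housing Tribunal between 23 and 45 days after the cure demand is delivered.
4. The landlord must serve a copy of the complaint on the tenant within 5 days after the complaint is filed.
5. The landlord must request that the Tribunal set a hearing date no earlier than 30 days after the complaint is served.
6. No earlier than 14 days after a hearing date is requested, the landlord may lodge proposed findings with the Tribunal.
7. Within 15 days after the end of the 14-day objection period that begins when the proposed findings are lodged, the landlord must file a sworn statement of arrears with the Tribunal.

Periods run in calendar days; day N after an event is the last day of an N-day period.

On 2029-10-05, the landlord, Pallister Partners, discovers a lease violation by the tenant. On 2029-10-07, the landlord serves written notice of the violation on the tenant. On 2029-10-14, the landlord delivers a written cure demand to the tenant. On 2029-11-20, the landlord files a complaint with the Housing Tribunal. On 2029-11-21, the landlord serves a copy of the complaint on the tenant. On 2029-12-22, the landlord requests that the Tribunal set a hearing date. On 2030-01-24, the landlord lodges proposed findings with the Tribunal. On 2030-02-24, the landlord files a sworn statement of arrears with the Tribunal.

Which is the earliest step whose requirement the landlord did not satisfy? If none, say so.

Step 7

Step 1: 51 days after 2029-10-05 (when the violation is discovered) is 2029-11-25; done 2029-10-07 — timely.
Step 2: 21 days after 2029-10-12 (end of the 5-day review period, which began when the written notice is served on 2029-10-07) is 2029-11-02; 2029-10-14 is within that limit.
Step 3: the window is 23–45 days after 2029-10-14 (when the cure demand is delivered), so 2029-11-06 through 2029-11-28; 2029-11-20 falls inside that range.
Step 4: 5 days after 2029-11-20 (when the complaint is filed) is 2029-11-25; completed 2029-11-21, before the deadline.
Step 5: the earliest permitted date is 30 days after 2029-11-21 (when the complaint is served), i.e. 2029-12-21; 2029-12-22 is on or after that date.
Step 6: the earliest permitted date is 14 days after 2029-12-22 (when a hearing date is requested), i.e. 2030-01-05; 2030-01-24 is on or after that date.
Step 7: 15 days after 2030-02-07 (end of the 14-day objection period, which began when the proposed findings are lodged on 2030-01-24) is 2030-02-22; 2030-02-24 misses that deadline by 2 days.
Later steps need not be reached.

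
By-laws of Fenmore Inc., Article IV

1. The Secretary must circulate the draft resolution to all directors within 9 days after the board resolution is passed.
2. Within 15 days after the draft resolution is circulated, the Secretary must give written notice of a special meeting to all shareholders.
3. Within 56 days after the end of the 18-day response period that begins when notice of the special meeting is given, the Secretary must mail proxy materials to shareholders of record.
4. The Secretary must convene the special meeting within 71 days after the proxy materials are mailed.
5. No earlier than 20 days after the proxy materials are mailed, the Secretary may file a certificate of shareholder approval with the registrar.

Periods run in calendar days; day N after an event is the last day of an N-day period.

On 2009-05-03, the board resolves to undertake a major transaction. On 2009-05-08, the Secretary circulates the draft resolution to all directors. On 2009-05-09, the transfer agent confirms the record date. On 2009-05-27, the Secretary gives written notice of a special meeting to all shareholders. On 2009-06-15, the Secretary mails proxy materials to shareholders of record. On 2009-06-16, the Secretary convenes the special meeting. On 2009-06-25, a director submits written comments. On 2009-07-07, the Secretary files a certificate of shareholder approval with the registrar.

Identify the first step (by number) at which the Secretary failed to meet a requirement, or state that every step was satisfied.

(1) due by 2009-05-03 + 9 days = 2009-05-12; 2009-05-08 is within that limit.
(2) due by 2009-05-08 + 15 days = 2009-05-23; 2009-05-27 misses that deadline by 4 days.
Later steps need not be reached.

Step 2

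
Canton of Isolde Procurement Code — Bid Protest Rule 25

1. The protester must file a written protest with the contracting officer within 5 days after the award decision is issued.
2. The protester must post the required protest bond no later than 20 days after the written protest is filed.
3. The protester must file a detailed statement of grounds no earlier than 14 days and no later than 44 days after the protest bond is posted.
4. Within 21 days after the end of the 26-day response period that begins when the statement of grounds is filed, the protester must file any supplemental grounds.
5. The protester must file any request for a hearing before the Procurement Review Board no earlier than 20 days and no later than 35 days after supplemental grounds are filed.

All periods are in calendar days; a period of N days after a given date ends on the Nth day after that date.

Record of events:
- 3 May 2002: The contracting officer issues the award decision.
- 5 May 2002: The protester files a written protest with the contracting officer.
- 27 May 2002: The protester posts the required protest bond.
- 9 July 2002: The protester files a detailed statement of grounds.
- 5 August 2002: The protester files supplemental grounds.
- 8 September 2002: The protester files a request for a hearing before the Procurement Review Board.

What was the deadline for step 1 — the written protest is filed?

8 May 2002

Step 1 runs from 3 May 2002, when the award decision is issued. 5 days after 3 May 2002 is 8 May 2002.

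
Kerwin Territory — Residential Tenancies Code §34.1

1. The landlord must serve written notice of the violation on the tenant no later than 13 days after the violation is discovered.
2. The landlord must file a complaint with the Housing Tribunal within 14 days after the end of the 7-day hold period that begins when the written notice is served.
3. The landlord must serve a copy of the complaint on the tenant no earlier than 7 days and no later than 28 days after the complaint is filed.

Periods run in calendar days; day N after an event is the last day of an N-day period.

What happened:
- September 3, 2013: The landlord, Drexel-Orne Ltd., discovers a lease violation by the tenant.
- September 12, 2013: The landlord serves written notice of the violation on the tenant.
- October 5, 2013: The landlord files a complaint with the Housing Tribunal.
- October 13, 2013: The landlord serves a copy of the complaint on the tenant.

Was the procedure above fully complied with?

No

Step 1 — counting 13 days from September 3, 2013 (when the violation is discovered) gives a deadline of September 16, 2013; done September 12, 2013 — timely.
Step 2 — counting 14 days from September 19, 2013 (end of the 7-day hold period, which began when the written notice is served on September 12, 2013) gives a deadline of October 3, 2013; done October 5, 2013 — 2 days late.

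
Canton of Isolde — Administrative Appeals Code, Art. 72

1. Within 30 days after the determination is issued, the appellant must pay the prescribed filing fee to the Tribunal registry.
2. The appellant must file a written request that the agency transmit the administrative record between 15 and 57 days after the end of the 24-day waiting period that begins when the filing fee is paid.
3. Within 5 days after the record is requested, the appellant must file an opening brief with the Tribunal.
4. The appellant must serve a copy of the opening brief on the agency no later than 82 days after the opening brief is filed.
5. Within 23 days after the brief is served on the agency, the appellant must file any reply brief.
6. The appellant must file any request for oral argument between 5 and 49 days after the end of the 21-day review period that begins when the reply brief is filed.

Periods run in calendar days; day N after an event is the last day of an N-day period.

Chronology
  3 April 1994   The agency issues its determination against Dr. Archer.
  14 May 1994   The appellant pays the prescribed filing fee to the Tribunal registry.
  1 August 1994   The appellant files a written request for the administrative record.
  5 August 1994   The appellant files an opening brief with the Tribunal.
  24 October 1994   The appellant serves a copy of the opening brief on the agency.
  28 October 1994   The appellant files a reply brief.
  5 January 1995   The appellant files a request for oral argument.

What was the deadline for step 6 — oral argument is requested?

The reply brief is filed on 28 October 1994; the 21-day review period therefore ends 18 November 1994, and step 6 runs from that date. The window is 5–49 days after 18 November 1994; it closes on 6 January 1995.

6 January 1995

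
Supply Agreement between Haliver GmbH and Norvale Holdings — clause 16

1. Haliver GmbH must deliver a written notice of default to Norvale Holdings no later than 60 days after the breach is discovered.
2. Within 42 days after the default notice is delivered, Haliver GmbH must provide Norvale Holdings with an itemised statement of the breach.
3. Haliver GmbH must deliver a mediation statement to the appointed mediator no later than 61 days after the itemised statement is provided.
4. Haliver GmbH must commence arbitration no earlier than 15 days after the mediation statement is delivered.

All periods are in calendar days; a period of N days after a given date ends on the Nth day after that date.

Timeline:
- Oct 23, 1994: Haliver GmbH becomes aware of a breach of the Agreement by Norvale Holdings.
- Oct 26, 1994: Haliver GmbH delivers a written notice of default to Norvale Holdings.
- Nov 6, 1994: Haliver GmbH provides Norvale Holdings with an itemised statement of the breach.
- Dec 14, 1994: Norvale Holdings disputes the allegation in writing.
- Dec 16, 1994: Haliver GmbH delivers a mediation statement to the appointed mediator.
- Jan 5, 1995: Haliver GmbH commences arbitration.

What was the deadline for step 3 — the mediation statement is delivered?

Jan 6, 1995

Step 3 runs from Nov 6, 1994, when the itemised statement is provided. 61 days after Nov 6, 1994 is Jan 6, 1995.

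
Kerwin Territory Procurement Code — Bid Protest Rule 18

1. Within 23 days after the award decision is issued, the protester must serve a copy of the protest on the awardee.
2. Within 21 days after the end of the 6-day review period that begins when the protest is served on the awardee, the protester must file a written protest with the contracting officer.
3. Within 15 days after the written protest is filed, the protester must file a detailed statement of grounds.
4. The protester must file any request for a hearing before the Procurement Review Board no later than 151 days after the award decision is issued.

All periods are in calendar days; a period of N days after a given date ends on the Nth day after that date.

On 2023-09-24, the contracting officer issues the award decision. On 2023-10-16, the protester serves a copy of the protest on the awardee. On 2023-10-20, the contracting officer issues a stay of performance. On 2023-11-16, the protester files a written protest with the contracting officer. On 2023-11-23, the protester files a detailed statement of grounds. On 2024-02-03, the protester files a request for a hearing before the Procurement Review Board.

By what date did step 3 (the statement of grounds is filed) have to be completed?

Step 3 runs from 2023-11-16, when the written protest is filed. 15 days after 2023-11-16 is 2023-12-01.

2023-12-01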